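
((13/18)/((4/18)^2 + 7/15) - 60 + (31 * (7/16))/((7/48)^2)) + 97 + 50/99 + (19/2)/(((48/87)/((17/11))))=296301595/421344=703.23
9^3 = 729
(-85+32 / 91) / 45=-7703 / 4095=-1.88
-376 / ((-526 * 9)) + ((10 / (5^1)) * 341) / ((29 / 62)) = 1458.15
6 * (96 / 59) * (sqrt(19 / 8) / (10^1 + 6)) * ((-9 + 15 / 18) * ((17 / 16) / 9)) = -833 * sqrt(38) / 5664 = -0.91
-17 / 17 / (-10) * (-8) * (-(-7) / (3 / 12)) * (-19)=2128 / 5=425.60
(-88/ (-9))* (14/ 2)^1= 616/ 9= 68.44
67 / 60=1.12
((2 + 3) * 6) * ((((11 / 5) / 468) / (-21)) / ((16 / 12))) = -11 / 2184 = -0.01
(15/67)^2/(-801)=-25/399521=-0.00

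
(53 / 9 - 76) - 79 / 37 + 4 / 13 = -311422 / 4329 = -71.94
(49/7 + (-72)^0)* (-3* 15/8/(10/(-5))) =45/2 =22.50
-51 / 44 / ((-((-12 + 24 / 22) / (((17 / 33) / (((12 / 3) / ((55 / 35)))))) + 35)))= -867 / 14140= -0.06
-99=-99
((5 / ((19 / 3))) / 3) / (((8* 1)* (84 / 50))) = 125 / 6384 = 0.02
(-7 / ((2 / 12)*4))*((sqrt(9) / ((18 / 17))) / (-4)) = 119 / 16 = 7.44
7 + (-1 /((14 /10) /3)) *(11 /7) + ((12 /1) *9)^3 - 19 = 61725135 /49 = 1259696.63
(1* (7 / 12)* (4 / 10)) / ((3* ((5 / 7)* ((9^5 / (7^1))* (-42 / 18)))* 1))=-49 / 8857350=-0.00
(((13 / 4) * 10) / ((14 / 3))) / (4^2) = 195 / 448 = 0.44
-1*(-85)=85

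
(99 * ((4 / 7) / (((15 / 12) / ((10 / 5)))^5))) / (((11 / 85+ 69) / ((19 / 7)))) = 1047822336 / 44988125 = 23.29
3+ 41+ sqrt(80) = 4 * sqrt(5)+ 44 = 52.94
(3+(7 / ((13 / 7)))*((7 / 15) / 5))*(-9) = -30.17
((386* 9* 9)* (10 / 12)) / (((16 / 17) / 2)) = 442935 / 8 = 55366.88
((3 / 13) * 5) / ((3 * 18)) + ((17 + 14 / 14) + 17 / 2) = 3103 / 117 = 26.52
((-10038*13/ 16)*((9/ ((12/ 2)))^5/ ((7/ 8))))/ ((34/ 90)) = -101925135/ 544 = -187362.38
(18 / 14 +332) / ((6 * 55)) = 2333 / 2310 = 1.01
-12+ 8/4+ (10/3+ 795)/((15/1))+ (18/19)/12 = 14809/342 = 43.30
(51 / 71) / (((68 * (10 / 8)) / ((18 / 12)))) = 9 / 710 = 0.01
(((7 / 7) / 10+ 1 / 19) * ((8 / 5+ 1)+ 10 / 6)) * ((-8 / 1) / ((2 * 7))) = -3712 / 9975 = -0.37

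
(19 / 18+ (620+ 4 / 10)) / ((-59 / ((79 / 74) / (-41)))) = 4418549 / 16110540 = 0.27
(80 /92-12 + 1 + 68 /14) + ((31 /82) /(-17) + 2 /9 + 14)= 18031079 /2019906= 8.93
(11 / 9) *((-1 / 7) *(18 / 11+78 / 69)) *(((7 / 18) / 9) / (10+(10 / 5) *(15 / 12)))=-0.00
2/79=0.03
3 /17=0.18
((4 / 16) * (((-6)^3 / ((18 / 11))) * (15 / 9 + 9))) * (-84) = 29568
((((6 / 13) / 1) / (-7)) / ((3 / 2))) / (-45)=4 / 4095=0.00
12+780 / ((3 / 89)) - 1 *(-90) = 23242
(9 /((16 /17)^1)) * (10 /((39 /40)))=1275 /13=98.08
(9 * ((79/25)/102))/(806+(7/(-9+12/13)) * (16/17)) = 711/2053220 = 0.00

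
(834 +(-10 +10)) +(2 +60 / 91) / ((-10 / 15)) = 75531 / 91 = 830.01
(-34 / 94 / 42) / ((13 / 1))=-17 / 25662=-0.00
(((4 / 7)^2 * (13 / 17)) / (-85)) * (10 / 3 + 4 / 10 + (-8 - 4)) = 25792 / 1062075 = 0.02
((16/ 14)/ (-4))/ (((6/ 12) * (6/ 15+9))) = -20/ 329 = -0.06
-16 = -16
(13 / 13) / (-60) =-1 / 60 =-0.02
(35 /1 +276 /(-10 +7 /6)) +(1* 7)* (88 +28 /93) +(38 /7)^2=157310267 /241521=651.33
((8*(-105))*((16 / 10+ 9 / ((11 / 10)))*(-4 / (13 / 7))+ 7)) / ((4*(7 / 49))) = 2957346 / 143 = 20680.74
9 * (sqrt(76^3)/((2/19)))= 12996 * sqrt(19)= 56648.25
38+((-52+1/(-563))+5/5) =-7320/563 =-13.00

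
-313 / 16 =-19.56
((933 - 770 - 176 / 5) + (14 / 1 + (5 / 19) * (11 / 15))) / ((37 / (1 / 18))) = 20234 / 94905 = 0.21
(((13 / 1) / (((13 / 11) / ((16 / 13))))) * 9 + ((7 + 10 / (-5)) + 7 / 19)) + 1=31669 / 247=128.21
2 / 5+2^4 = 82 / 5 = 16.40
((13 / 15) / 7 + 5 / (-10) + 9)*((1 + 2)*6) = 5433 / 35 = 155.23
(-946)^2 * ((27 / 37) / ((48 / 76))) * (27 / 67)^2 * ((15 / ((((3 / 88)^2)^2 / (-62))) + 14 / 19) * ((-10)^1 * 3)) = 576097237517087739420 / 166093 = 3468522078095330.56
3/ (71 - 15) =3/ 56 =0.05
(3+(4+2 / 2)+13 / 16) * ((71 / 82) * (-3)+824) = 9497055 / 1312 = 7238.61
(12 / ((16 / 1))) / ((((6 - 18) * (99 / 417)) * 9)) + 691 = 3283493 / 4752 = 690.97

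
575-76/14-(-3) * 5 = 4092/7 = 584.57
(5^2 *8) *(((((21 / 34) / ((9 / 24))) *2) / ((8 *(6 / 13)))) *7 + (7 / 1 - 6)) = 73900 / 51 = 1449.02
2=2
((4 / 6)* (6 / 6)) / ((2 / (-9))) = -3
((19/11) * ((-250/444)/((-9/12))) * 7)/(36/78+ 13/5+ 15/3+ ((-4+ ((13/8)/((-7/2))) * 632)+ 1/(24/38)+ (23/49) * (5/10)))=-423605000/13418940183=-0.03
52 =52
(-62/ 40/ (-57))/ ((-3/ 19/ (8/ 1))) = -62/ 45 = -1.38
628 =628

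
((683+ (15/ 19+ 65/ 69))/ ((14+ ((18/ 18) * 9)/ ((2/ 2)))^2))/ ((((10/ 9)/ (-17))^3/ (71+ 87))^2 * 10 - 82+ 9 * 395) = 23955459933032288469729/ 64275381021888215444090981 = 0.00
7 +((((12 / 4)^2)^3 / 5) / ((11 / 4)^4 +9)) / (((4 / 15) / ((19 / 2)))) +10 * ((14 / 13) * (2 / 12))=57670279 / 660855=87.27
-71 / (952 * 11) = -0.01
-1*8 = -8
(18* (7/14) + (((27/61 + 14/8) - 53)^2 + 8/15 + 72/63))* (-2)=-5184.13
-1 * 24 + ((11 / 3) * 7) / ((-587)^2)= -24808891 / 1033707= -24.00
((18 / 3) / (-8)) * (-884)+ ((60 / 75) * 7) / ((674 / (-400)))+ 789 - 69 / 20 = 9740827 / 6740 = 1445.23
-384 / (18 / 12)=-256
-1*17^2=-289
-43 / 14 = -3.07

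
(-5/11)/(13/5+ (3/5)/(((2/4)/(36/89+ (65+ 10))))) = -2225/455653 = -0.00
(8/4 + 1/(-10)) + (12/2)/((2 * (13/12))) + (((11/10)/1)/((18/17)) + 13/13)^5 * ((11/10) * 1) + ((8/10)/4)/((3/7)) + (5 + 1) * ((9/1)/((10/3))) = 1476167649044801/24564384000000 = 60.09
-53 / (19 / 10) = -530 / 19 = -27.89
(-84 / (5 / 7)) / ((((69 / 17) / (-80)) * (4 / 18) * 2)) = 119952 / 23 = 5215.30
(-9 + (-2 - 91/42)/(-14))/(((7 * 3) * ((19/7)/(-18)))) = 731/266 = 2.75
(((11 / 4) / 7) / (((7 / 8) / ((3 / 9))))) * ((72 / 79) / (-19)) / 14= -264 / 514843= -0.00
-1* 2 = -2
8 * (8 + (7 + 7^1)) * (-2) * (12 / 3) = -1408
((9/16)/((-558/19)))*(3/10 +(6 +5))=-2147/9920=-0.22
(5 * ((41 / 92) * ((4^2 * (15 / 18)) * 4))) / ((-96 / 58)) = -29725 / 414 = -71.80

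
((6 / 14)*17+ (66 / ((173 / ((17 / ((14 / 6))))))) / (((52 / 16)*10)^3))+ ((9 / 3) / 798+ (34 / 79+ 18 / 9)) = 9704166399481 / 998377766750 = 9.72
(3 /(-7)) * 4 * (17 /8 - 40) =909 /14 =64.93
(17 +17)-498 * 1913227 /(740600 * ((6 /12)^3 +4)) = -282972632 /1018325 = -277.88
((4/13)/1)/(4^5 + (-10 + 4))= 2/6617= 0.00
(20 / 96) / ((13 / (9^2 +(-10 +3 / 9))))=535 / 468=1.14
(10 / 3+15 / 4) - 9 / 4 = 29 / 6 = 4.83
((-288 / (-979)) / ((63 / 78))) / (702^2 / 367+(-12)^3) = -76336 / 80735193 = -0.00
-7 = -7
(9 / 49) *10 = 90 / 49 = 1.84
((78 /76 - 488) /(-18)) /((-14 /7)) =-18505 /1368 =-13.53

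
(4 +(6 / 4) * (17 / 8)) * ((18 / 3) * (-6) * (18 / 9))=-1035 / 2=-517.50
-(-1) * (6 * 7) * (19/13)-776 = -9290/13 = -714.62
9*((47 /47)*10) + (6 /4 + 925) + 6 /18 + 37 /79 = 482201 /474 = 1017.30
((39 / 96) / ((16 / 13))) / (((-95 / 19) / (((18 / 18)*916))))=-38701 / 640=-60.47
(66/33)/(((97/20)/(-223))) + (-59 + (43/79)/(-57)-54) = -89528314/436791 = -204.97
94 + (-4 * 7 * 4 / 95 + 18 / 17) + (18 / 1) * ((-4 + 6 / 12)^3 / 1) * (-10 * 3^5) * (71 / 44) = 3026230.87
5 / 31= 0.16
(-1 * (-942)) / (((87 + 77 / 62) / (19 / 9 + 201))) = 35587504 / 16413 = 2168.25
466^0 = 1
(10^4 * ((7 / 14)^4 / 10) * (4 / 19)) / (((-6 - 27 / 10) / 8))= -20000 / 1653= -12.10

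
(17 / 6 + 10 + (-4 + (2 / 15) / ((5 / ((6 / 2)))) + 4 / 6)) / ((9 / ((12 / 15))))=958 / 1125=0.85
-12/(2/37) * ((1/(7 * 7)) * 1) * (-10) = 45.31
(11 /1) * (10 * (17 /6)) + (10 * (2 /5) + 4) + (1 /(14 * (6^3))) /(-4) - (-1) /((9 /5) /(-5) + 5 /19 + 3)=108936877 /340416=320.01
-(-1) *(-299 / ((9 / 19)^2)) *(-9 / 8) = 107939 / 72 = 1499.15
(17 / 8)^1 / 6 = 0.35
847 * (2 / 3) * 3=1694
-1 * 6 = -6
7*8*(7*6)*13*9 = 275184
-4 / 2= -2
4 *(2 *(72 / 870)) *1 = 96 / 145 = 0.66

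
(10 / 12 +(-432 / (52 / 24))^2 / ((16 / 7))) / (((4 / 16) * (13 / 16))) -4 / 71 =40070812772 / 467961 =85628.53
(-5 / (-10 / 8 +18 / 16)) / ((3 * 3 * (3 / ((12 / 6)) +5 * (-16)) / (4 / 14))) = -160 / 9891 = -0.02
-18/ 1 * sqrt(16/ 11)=-72 * sqrt(11)/ 11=-21.71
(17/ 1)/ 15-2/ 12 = 0.97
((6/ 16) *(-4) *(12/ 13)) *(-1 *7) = 126/ 13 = 9.69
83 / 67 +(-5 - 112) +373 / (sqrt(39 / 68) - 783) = -1615315232 / 13896671 - 746 *sqrt(663) / 41690013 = -116.24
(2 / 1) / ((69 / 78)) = 52 / 23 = 2.26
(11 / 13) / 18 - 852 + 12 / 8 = -99503 / 117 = -850.45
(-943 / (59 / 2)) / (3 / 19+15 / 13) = -232921 / 9558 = -24.37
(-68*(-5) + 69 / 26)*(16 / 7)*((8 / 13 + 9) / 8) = 1113625 / 1183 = 941.36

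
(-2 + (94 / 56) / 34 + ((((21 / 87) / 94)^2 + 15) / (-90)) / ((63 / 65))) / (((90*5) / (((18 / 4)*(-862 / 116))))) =65527961533751 / 415443221071200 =0.16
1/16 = 0.06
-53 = -53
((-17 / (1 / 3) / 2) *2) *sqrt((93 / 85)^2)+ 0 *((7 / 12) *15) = -279 / 5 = -55.80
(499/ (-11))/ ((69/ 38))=-18962/ 759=-24.98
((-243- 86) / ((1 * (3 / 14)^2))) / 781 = -64484 / 7029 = -9.17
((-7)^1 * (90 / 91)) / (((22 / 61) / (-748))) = 186660 / 13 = 14358.46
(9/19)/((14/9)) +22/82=6247/10906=0.57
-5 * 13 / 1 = -65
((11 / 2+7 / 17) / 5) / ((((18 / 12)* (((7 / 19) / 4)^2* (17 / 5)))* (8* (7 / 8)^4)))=198139904 / 34000561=5.83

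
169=169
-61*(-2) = 122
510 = 510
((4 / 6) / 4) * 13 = 13 / 6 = 2.17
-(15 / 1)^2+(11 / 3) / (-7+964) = -58724 / 261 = -225.00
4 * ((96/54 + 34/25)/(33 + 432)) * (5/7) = 2824/146475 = 0.02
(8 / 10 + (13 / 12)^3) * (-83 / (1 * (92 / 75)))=-7427255 / 52992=-140.16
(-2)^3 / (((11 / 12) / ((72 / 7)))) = -6912 / 77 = -89.77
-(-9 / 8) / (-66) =-3 / 176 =-0.02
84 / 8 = 10.50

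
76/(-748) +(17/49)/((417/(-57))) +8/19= 6582866/24199483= 0.27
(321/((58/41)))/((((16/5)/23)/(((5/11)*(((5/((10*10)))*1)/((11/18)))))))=60.65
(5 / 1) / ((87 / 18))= 30 / 29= 1.03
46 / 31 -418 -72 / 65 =-841512 / 2015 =-417.62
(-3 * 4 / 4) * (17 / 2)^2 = -867 / 4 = -216.75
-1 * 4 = -4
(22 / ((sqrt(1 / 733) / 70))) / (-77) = -20 * sqrt(733) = -541.48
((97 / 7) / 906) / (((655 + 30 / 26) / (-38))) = -23959 / 27048630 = -0.00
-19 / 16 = -1.19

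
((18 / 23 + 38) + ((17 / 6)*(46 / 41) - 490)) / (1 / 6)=-2535002 / 943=-2688.23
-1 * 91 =-91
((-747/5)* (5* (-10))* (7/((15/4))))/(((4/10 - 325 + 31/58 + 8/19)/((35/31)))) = -896366800/18427237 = -48.64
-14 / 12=-1.17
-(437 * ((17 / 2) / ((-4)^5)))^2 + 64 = 213245415 / 4194304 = 50.84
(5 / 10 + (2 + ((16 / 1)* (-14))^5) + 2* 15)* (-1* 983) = 1108724399670889 / 2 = 554362199835444.50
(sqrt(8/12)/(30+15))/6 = sqrt(6)/810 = 0.00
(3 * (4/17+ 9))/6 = 157/34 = 4.62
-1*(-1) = 1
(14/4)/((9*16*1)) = 0.02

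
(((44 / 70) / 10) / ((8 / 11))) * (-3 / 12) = -121 / 5600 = -0.02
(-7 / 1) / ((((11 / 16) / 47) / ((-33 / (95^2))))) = 15792 / 9025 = 1.75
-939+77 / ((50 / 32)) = -22243 / 25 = -889.72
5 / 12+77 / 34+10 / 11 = 8057 / 2244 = 3.59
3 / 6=1 / 2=0.50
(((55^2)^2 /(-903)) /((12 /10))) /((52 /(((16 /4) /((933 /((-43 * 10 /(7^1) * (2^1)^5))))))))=7320500000 /5348889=1368.60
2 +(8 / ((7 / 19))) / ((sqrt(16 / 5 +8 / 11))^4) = 3.41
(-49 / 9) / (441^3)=-1 / 15752961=-0.00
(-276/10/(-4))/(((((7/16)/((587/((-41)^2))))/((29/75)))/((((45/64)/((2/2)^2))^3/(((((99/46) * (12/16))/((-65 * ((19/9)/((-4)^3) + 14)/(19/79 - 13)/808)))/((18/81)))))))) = 372013129324525/41453529373605888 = 0.01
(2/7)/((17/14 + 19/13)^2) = 9464/237169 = 0.04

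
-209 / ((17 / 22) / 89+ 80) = -409222 / 156657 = -2.61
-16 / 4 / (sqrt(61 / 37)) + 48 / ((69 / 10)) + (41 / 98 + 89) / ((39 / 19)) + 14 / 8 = 3063191 / 58604 - 4*sqrt(2257) / 61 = 49.15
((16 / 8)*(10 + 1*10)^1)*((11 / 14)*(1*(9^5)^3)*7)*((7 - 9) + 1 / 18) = -88075650951599850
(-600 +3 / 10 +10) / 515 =-5897 / 5150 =-1.15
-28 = -28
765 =765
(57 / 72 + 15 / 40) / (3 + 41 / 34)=119 / 429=0.28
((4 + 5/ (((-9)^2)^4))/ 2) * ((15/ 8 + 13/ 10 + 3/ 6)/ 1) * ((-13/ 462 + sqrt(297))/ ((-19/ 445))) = 1394541614011/ 287896470048-750907022929 * sqrt(33)/ 1454022576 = -2961.84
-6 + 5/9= -49/9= -5.44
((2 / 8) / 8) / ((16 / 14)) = 7 / 256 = 0.03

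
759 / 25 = 30.36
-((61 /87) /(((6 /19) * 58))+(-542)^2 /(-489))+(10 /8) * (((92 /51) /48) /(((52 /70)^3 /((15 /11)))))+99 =45406746143644309 /64879537117824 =699.86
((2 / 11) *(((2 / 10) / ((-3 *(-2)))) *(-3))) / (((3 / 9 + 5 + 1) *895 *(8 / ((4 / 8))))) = -3 / 14964400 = -0.00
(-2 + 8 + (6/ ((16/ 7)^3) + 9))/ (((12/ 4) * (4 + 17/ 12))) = 31749/ 33280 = 0.95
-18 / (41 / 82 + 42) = -36 / 85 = -0.42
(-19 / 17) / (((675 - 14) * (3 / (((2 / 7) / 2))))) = -19 / 235977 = -0.00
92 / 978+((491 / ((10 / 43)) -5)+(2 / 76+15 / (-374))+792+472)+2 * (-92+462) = 71414445721 / 17374170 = 4110.38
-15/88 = -0.17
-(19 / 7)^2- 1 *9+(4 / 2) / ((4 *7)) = -1597 / 98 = -16.30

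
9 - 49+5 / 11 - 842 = -9697 / 11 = -881.55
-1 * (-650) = 650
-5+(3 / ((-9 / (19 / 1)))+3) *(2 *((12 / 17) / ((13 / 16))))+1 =-2164 / 221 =-9.79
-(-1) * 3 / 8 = 3 / 8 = 0.38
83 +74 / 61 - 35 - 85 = -35.79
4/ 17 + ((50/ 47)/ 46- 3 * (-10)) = 556059/ 18377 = 30.26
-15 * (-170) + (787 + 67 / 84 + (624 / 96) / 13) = 280417 / 84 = 3338.30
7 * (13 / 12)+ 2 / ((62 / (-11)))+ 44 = 19057 / 372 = 51.23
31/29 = 1.07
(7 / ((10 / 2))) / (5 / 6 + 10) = 42 / 325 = 0.13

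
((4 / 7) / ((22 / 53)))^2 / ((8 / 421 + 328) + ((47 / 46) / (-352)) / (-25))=174077100800 / 30130790236393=0.01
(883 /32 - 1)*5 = 4255 /32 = 132.97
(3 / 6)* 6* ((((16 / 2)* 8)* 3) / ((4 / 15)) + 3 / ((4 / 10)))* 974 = 2125755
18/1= 18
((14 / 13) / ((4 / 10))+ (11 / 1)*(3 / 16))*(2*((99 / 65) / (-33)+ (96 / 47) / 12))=374831 / 317720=1.18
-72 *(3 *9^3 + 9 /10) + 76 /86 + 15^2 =-33820127 /215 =-157302.92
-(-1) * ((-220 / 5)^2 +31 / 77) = 149103 / 77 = 1936.40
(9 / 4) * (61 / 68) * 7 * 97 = 372771 / 272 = 1370.48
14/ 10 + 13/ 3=86/ 15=5.73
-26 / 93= -0.28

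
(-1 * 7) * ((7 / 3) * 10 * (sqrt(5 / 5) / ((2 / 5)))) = -1225 / 3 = -408.33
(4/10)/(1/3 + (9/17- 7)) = -102/1565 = -0.07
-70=-70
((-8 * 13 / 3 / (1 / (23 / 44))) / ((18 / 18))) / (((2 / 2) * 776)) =-299 / 12804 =-0.02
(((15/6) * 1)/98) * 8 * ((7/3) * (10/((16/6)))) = 25/14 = 1.79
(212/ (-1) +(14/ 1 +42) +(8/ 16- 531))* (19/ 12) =-26087/ 24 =-1086.96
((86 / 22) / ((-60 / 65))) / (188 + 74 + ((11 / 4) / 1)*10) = -559 / 38214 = -0.01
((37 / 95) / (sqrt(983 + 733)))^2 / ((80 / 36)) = 4107 / 103246000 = 0.00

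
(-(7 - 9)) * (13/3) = 26/3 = 8.67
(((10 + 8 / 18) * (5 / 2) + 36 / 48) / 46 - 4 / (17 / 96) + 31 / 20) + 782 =107195173 / 140760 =761.55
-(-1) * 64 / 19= 64 / 19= 3.37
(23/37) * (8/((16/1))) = 23/74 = 0.31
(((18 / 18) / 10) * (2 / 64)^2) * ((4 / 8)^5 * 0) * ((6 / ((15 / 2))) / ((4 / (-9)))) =0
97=97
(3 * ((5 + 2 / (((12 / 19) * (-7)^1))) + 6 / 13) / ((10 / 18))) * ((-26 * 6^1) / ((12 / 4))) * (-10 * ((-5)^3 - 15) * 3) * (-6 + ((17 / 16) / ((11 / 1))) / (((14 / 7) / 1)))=773526375 / 22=35160289.77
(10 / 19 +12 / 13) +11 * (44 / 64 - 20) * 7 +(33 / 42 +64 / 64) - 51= -42459465 / 27664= -1534.83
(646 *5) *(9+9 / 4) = 72675 / 2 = 36337.50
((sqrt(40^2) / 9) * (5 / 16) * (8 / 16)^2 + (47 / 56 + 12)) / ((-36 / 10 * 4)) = -16615 / 18144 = -0.92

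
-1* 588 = -588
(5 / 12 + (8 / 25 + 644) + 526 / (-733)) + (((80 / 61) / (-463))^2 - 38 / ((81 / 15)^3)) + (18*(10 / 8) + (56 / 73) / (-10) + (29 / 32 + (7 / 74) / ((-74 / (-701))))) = 614627339925489803720060347 / 920096152021236447525600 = 668.00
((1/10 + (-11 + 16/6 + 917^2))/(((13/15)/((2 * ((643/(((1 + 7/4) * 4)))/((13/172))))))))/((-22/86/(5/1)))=-599837417793220/20449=-29333337463.60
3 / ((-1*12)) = -0.25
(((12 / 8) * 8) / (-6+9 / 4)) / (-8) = 2 / 5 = 0.40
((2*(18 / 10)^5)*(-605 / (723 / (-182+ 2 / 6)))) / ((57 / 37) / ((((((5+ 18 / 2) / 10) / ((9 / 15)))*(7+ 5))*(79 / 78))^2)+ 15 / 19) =49608514888050888 / 6833788197625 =7259.30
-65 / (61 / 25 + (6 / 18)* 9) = -11.95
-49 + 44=-5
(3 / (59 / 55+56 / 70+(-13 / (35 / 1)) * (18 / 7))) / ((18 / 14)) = 18865 / 7419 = 2.54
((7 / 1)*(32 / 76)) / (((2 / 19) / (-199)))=-5572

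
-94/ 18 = -47/ 9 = -5.22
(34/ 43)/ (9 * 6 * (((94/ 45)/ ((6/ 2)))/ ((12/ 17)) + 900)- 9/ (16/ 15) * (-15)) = 8160/ 503407837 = 0.00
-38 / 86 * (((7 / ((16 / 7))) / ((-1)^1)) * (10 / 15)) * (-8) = -931 / 129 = -7.22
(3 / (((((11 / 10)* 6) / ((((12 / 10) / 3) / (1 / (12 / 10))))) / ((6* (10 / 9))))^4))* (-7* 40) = -46.42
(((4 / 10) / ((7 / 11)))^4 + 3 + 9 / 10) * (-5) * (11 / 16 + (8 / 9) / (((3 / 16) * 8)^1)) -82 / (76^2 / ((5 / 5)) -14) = -2772169511813 / 106723764000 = -25.98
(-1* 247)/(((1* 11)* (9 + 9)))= -247/198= -1.25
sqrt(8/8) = 1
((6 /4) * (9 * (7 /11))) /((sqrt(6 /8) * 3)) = 3.31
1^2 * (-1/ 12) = -1/ 12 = -0.08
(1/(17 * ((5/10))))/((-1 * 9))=-2/153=-0.01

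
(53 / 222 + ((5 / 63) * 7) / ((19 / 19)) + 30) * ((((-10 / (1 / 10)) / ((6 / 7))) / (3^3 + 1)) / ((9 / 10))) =-2563625 / 17982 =-142.57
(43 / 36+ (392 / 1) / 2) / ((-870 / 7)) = -49693 / 31320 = -1.59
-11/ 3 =-3.67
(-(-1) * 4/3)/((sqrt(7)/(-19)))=-76 * sqrt(7)/21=-9.58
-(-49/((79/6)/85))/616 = 1785/3476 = 0.51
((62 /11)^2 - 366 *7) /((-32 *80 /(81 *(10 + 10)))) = 12399399 /7744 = 1601.16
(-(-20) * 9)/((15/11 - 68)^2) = 21780/537289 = 0.04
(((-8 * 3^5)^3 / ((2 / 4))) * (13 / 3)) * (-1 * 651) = 41449745046528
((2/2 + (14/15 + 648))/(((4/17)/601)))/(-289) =-5859149/1020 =-5744.26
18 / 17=1.06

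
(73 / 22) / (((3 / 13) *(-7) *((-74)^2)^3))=-949 / 75863398461312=-0.00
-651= -651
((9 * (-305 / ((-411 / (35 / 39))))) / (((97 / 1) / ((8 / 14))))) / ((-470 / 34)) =-20740 / 8119579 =-0.00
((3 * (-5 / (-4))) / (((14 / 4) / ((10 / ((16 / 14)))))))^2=5625 / 64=87.89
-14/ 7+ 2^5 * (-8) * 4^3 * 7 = -114690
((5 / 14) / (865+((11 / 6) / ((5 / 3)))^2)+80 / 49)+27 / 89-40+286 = 93659025379 / 377754181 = 247.94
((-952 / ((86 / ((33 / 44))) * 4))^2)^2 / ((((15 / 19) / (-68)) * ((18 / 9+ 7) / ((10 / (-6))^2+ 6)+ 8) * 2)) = -88.56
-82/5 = -16.40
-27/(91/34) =-10.09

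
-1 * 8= -8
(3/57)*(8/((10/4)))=16/95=0.17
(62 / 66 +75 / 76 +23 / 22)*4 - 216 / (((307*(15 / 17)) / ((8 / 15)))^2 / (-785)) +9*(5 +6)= 274649923578 / 2462255125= 111.54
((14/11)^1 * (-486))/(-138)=1134/253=4.48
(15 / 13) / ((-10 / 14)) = -21 / 13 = -1.62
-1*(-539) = 539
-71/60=-1.18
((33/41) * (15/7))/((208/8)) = 495/7462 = 0.07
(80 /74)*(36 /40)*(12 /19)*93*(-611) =-24547536 /703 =-34918.26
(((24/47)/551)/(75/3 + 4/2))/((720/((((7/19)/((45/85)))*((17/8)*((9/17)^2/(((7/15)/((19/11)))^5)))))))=115745625/8432792699408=0.00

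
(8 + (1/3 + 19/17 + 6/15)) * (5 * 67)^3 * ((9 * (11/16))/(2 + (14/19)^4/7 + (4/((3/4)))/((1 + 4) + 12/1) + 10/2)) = 1384589336154975/4444511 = 311527935.50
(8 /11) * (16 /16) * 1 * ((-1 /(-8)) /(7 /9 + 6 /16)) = 72 /913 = 0.08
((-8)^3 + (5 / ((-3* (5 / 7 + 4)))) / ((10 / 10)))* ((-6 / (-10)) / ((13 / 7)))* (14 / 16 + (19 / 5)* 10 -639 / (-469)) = -7657702033 / 1149720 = -6660.49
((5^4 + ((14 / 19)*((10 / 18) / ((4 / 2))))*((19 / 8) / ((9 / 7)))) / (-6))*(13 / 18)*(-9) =5268185 / 7776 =677.49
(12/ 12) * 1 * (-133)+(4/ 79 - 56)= -14927/ 79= -188.95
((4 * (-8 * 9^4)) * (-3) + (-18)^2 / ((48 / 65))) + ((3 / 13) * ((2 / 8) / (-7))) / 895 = 51334355913 / 81445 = 630294.75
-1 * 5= -5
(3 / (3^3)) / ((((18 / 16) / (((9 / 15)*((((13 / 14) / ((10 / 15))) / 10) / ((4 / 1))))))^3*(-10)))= -2197 / 30870000000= -0.00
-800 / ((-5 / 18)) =2880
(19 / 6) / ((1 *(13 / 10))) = 95 / 39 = 2.44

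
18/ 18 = 1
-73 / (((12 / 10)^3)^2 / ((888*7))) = -295421875 / 1944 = -151965.99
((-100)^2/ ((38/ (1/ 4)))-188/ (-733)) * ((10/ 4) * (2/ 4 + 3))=16096885/ 27854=577.90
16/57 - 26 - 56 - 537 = -35267/57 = -618.72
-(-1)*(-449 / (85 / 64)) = -28736 / 85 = -338.07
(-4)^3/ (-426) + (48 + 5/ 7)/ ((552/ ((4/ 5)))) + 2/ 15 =8097/ 22862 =0.35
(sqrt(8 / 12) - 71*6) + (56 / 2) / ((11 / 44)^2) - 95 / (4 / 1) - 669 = -2683 / 4 + sqrt(6) / 3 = -669.93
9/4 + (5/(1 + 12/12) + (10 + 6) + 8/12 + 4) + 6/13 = 4037/156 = 25.88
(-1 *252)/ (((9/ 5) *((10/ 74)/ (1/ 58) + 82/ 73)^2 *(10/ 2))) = -0.35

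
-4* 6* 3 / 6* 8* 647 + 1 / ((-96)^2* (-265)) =-151692410881 / 2442240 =-62112.00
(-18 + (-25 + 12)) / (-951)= 31 / 951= 0.03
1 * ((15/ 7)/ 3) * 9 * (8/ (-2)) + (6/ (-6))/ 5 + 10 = -557/ 35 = -15.91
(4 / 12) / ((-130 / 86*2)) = -43 / 390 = -0.11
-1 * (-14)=14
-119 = -119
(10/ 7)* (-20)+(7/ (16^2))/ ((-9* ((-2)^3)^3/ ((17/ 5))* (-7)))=-1179648119/ 41287680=-28.57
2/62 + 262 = 8123/31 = 262.03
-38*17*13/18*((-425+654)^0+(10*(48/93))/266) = -103207/217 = -475.61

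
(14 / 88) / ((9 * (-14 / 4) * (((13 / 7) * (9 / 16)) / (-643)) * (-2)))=-18004 / 11583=-1.55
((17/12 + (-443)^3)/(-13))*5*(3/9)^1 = 5216298335/468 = 11145936.61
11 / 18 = 0.61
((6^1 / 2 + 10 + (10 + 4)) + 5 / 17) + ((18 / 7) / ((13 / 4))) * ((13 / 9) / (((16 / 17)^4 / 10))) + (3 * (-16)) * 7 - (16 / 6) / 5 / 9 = -19359034477 / 65802240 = -294.20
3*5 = 15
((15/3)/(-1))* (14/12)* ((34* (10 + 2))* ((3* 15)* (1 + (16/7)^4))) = -1039436100/343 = -3030425.95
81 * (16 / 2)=648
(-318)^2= 101124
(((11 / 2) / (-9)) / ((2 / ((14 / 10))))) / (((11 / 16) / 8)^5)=-60129542144 / 658845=-91265.08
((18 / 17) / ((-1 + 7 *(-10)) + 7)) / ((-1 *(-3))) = -3 / 544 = -0.01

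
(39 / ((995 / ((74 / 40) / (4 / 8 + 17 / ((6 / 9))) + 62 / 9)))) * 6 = 32573 / 19900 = 1.64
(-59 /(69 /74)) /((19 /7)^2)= -213934 /24909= -8.59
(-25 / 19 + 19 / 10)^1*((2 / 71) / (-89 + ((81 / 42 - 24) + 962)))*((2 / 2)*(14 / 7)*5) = 1036 / 5356879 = 0.00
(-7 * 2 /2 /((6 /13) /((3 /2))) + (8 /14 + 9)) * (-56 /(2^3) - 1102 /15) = 148461 /140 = 1060.44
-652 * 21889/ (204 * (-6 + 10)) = -3567907/ 204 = -17489.74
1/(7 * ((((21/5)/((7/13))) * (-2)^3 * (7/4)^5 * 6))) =-320/13764933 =-0.00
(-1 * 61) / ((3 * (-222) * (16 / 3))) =61 / 3552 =0.02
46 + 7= 53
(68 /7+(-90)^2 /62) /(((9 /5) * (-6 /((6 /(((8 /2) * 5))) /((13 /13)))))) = -15229 /3906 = -3.90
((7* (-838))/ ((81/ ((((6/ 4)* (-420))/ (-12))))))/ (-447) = 102655/ 12069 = 8.51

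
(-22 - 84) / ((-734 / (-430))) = -62.10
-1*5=-5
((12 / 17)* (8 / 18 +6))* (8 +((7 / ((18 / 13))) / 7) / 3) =51620 / 1377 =37.49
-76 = -76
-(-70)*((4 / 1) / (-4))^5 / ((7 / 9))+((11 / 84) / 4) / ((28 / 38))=-423151 / 4704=-89.96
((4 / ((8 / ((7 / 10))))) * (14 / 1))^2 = 2401 / 100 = 24.01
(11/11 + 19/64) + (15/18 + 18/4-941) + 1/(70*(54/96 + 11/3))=-1274625287/1364160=-934.37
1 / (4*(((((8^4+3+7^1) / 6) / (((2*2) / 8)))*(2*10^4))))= 3 / 328480000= 0.00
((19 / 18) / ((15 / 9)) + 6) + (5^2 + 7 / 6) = 164 / 5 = 32.80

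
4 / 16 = 1 / 4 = 0.25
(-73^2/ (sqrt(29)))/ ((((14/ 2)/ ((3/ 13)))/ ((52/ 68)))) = -15987 *sqrt(29)/ 3451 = -24.95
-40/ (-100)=2/ 5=0.40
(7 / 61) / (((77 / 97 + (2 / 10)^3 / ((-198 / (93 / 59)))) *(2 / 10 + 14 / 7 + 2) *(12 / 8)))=157382500 / 6858243969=0.02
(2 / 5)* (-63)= -126 / 5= -25.20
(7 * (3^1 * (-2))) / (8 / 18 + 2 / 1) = -189 / 11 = -17.18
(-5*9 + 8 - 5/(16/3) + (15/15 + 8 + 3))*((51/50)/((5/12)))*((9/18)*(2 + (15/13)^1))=-520659/5200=-100.13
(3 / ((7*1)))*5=15 / 7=2.14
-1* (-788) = 788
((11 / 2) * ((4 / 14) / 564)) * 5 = 55 / 3948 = 0.01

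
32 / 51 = 0.63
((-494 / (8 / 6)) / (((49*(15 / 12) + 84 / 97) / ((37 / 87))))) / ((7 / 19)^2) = -640040726 / 34247521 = -18.69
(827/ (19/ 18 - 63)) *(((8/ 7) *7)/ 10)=-59544/ 5575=-10.68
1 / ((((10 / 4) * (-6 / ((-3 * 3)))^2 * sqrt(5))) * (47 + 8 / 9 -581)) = -81 * sqrt(5) / 239900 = -0.00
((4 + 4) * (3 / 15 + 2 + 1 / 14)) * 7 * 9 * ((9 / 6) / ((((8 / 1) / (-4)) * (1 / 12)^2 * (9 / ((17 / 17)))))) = -68688 / 5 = -13737.60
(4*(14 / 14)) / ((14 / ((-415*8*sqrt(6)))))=-6640*sqrt(6) / 7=-2323.52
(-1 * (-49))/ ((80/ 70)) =343/ 8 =42.88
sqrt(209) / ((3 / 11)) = 11 * sqrt(209) / 3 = 53.01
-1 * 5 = -5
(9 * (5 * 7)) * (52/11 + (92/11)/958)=7860510/5269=1491.84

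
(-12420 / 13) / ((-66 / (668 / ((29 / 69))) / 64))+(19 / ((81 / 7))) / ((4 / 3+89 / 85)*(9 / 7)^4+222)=110362315924106075 / 74951264817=1472454.35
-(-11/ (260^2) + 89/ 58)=-3007881/ 1960400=-1.53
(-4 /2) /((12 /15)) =-5 /2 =-2.50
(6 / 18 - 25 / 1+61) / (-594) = -0.06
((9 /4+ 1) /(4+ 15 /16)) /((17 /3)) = 156 /1343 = 0.12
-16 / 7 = -2.29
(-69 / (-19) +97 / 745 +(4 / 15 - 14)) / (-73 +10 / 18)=635163 / 4614530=0.14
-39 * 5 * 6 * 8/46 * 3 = -14040/23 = -610.43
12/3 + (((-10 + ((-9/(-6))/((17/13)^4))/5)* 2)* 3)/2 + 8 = -14776731/835210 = -17.69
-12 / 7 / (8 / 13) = -2.79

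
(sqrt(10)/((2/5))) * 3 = 15 * sqrt(10)/2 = 23.72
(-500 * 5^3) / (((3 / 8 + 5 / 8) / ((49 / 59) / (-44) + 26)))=-1053859375 / 649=-1623820.30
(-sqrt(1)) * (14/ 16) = -7/ 8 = -0.88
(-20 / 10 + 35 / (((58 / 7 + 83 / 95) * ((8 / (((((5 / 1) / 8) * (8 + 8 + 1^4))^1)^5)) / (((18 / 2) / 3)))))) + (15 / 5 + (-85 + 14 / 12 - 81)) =928666915919759 / 4790157312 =193869.82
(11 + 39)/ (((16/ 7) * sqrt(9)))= 175/ 24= 7.29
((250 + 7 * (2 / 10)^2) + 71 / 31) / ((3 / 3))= 195742 / 775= 252.57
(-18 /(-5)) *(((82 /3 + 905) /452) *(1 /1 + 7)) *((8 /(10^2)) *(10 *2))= 268512 /2825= 95.05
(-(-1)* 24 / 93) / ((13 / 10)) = 80 / 403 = 0.20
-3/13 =-0.23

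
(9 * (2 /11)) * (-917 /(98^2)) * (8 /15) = -1572 /18865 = -0.08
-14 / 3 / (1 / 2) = -28 / 3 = -9.33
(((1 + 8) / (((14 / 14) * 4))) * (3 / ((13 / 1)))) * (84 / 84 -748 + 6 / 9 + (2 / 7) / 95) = -1030797 / 2660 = -387.52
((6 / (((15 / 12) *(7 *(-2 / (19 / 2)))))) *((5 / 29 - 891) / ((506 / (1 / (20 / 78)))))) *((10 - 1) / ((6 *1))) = 86143473 / 2567950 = 33.55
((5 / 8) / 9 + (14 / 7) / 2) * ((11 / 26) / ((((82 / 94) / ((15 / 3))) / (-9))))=-199045 / 8528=-23.34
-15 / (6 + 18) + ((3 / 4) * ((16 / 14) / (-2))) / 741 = -8653 / 13832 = -0.63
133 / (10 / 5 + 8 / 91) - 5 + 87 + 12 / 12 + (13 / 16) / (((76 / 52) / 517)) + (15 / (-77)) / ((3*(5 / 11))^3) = 207815651 / 478800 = 434.03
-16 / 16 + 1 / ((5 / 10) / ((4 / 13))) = -0.38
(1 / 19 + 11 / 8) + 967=147201 / 152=968.43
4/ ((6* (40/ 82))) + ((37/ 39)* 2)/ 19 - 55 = -396683/ 7410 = -53.53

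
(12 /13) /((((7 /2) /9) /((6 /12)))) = 1.19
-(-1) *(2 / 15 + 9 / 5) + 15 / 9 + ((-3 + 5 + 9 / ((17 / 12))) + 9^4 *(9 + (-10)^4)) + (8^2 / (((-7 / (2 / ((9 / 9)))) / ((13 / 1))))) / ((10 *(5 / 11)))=195365300751 / 2975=65669008.66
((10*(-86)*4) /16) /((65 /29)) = -1247 /13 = -95.92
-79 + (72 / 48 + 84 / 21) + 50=-47 / 2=-23.50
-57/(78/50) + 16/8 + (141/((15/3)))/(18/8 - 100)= -885127/25415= -34.83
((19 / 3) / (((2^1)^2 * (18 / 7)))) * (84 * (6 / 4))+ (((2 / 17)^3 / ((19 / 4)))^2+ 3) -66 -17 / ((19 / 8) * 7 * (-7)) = 75468113498839 / 5123633496492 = 14.73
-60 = -60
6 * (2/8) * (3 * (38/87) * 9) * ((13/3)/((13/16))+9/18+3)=9063/58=156.26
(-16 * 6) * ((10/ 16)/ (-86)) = 30/ 43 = 0.70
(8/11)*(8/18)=32/99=0.32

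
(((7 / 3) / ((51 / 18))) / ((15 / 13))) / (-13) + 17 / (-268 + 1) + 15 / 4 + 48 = 1562367 / 30260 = 51.63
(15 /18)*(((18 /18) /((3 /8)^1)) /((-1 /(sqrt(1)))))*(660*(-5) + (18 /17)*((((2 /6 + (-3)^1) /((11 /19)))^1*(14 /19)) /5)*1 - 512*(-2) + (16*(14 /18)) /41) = 5058.70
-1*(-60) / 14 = 30 / 7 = 4.29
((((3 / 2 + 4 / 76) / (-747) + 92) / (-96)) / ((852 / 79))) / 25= -206304787 / 58043692800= -0.00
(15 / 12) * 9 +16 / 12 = 151 / 12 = 12.58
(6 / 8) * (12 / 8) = 9 / 8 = 1.12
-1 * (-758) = 758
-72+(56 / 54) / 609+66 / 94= -7871311 / 110403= -71.30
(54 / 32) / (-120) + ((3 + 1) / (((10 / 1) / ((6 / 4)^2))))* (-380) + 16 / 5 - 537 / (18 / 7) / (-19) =-11958977 / 36480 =-327.82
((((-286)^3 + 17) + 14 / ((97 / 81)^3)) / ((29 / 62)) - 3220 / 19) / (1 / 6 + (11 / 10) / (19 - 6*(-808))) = -918083552265436943835 / 3063562157716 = -299678447.83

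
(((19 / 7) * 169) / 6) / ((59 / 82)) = 131651 / 1239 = 106.26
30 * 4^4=7680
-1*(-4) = 4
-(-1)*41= 41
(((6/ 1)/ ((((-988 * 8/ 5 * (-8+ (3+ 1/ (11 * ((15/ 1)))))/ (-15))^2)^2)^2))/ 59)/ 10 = 329999218378515279293060302734375/ 191005185506093017734516197318734002798137302242163687424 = 0.00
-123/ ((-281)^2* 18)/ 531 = -41/ 251569746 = -0.00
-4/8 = -1/2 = -0.50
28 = 28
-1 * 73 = -73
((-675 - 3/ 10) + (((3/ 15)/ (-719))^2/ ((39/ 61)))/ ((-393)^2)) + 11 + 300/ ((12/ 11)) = -60612458056931893/ 155696013503550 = -389.30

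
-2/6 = -1/3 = -0.33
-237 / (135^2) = -79 / 6075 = -0.01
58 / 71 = 0.82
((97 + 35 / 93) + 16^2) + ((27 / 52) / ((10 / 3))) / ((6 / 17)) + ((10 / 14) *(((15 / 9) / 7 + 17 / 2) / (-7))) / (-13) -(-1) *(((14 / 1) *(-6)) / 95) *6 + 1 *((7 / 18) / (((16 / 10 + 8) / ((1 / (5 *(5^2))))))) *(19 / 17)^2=5714899474028287 / 16394733482400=348.58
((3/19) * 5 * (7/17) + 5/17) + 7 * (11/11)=2461/323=7.62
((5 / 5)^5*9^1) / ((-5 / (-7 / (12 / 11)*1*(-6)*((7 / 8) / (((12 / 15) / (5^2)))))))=-121275 / 64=-1894.92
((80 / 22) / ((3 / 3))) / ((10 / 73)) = 292 / 11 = 26.55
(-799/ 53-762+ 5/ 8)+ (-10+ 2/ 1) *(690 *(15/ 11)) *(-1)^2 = -38728565/ 4664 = -8303.72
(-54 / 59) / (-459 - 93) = 9 / 5428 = 0.00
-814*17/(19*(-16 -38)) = 6919/513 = 13.49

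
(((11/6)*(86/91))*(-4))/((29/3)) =-1892/2639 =-0.72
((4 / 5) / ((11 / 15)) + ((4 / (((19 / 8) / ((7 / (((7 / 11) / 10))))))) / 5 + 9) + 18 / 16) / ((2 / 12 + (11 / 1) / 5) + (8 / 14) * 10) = 8474025 / 1418692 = 5.97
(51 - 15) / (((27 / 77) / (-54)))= -5544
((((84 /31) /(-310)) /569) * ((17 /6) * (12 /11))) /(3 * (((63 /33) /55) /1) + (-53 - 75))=15708 /42310439993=0.00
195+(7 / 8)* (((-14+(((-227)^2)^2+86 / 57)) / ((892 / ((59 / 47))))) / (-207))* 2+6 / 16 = -62120375933731 / 1978645104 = -31395.41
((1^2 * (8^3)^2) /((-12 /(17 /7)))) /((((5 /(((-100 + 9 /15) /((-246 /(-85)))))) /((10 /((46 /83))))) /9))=55806427136 /943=59179668.22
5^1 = 5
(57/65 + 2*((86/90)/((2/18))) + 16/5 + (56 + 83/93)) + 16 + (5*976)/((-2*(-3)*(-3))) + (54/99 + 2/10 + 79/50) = -348333247/1994850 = -174.62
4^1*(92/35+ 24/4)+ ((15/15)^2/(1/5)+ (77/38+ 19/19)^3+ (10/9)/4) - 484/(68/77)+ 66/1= -121811184547/293839560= -414.55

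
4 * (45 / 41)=180 / 41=4.39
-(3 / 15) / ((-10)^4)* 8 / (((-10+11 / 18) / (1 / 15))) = 3 / 2640625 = 0.00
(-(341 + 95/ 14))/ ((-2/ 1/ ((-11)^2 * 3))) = 1767447/ 28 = 63123.11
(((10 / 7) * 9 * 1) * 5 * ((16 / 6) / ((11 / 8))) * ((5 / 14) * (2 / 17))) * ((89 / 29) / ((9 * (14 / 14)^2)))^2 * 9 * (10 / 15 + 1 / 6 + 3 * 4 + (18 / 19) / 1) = 99551128000 / 1317740193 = 75.55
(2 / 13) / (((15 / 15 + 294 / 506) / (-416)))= -1012 / 25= -40.48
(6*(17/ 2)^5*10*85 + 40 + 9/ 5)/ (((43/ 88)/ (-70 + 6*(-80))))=-10952423956870/ 43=-254707533880.70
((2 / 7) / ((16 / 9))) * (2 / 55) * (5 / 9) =1 / 308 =0.00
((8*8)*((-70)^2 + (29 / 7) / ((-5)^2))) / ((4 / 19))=260688816 / 175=1489650.38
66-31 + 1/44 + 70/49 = 11227/308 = 36.45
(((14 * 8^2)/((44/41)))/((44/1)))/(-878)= -1148/53119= -0.02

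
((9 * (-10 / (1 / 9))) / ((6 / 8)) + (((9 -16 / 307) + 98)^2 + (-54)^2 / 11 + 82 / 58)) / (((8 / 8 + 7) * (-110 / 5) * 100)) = -159712895923 / 264575792800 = -0.60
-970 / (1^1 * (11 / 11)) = -970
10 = 10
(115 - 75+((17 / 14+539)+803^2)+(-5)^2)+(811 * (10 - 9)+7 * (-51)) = 9042155 / 14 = 645868.21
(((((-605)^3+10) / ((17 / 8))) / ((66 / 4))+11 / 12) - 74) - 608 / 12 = -14172765055 / 2244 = -6315848.95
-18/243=-2/27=-0.07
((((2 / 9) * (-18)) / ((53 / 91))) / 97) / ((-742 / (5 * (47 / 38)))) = 3055 / 5176987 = 0.00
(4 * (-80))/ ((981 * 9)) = -320/ 8829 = -0.04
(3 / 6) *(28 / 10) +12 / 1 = 13.40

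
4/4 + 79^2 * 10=62411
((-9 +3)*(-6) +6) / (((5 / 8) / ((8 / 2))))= 1344 / 5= 268.80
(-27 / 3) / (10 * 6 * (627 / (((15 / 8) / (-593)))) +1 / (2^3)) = 72 / 95183615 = 0.00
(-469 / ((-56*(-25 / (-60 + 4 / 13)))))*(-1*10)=-12998 / 65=-199.97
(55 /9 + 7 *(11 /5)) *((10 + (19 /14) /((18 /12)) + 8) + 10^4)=203664296 /945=215517.77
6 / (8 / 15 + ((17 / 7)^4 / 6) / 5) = 3.54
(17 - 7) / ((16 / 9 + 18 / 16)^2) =1.19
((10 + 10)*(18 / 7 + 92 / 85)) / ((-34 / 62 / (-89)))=23992264 / 2023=11859.74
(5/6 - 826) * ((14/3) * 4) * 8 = -1109024/9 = -123224.89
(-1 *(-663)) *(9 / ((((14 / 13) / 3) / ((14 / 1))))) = 232713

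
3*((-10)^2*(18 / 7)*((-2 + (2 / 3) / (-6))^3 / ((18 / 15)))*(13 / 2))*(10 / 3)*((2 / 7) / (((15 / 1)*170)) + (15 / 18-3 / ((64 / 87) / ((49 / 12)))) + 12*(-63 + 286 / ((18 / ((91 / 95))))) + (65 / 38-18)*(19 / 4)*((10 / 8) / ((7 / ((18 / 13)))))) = 3098263628481325 / 38864448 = 79719738.42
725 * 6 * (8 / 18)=5800 / 3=1933.33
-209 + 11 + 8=-190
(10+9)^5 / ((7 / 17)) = 42093683 / 7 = 6013383.29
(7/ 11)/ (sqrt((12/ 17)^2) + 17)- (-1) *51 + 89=66237/ 473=140.04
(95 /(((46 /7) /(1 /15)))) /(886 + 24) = 19 /17940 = 0.00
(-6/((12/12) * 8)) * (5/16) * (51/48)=-255/1024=-0.25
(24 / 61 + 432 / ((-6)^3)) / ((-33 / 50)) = 4900 / 2013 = 2.43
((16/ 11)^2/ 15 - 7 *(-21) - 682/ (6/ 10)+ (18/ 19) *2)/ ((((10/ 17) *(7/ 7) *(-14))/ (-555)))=-3060395097/ 45980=-66559.27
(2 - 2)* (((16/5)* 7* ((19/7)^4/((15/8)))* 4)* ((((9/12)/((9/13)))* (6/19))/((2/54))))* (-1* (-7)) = 0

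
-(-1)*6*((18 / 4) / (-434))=-27 / 434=-0.06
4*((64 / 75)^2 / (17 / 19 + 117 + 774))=155648 / 47660625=0.00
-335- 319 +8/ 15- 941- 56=-24757/ 15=-1650.47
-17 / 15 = -1.13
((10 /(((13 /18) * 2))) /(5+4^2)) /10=3 /91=0.03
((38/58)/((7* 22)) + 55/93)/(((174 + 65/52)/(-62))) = -989588/4695999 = -0.21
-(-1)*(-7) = -7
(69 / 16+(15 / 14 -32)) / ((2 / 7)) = -2981 / 32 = -93.16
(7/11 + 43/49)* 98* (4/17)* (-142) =-54528/11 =-4957.09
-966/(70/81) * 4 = -4471.20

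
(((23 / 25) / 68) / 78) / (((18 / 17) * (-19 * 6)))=-23 / 16005600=-0.00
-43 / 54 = -0.80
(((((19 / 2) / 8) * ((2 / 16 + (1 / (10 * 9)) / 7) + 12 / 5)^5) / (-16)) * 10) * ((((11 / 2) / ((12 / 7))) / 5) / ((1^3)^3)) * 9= -2186857756635503550863 / 4955453050060800000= -441.30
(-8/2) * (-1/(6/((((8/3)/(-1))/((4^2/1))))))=-1/9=-0.11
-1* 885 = -885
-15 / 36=-5 / 12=-0.42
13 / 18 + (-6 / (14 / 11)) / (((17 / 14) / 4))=-4531 / 306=-14.81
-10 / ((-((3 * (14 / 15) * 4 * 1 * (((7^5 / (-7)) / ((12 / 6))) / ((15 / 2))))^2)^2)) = 158203125 / 163414561377509378048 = 0.00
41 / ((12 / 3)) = 41 / 4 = 10.25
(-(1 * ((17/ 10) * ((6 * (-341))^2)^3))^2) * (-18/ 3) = 2332687995110307930209143164440854786676736/ 25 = 93307519804412317208365730000000000000000.00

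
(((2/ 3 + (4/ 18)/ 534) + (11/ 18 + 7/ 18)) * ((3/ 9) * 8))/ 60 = 8012/ 108135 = 0.07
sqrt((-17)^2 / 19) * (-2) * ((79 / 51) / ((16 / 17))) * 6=-1343 * sqrt(19) / 76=-77.03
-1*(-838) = 838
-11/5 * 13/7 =-143/35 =-4.09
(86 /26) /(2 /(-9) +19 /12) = 1548 /637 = 2.43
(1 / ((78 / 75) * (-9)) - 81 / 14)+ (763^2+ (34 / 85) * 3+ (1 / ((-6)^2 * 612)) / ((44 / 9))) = 28531267257607 / 49008960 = 582164.31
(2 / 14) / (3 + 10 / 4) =2 / 77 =0.03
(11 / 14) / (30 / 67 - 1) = -737 / 518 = -1.42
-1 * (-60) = 60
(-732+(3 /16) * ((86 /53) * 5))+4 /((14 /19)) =-2151949 /2968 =-725.05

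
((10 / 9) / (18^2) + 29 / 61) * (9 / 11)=42587 / 108702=0.39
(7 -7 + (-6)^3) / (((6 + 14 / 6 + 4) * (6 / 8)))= -864 / 37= -23.35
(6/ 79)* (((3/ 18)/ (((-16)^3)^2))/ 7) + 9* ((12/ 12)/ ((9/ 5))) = 46389002241/ 9277800448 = 5.00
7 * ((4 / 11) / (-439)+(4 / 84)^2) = 3065 / 304227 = 0.01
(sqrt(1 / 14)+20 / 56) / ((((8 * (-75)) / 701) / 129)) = -30143 / 560 - 30143 * sqrt(14) / 2800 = -94.11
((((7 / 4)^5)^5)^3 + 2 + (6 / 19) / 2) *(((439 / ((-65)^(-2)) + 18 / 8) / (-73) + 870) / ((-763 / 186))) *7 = 30535843955287594675972901805689008726472944988895633878813944247185363917 / 431551175852730265396069695438566046407505565712384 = 70758337976833960315372.75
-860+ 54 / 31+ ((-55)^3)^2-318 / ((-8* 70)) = 240267953180249 / 8680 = 27680639767.31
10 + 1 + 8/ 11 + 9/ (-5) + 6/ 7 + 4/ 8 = 8689/ 770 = 11.28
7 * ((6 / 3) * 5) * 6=420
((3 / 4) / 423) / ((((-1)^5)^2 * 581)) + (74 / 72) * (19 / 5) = 4799209 / 1228815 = 3.91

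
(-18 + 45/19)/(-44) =27/76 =0.36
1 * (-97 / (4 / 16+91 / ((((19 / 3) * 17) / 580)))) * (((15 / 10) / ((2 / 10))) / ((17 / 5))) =-276450 / 633683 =-0.44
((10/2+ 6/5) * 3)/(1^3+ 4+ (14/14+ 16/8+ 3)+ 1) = 31/20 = 1.55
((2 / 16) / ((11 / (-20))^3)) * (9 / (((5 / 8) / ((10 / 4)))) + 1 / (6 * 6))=-324250 / 11979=-27.07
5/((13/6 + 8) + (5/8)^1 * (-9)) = 1.10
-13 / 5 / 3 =-13 / 15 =-0.87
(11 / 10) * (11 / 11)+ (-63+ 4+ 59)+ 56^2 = 31371 / 10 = 3137.10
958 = 958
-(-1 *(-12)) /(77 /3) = -0.47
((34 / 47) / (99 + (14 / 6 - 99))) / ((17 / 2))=12 / 329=0.04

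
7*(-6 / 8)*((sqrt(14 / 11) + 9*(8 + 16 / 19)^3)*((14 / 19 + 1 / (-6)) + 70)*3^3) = -8110884559680 / 130321-1520505*sqrt(154) / 1672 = -62249025.62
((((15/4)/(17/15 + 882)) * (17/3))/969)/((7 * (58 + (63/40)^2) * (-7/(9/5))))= -18000/1193447915933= -0.00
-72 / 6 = -12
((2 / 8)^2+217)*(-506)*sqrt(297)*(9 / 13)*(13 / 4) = -4258886.44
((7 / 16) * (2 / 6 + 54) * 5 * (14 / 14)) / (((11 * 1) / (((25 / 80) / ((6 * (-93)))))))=-28525 / 4713984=-0.01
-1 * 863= -863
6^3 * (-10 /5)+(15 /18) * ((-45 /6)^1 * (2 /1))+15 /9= -2657 /6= -442.83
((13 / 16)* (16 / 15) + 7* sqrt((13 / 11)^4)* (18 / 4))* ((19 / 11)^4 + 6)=35528714117 / 53146830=668.50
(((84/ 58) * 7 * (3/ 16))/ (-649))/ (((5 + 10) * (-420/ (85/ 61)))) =119/ 183692960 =0.00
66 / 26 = 33 / 13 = 2.54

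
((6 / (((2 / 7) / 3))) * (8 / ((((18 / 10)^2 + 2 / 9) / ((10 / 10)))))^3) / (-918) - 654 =-5262606567402 / 8036395363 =-654.85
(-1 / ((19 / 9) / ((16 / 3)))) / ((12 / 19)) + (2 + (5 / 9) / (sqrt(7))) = -1.79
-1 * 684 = -684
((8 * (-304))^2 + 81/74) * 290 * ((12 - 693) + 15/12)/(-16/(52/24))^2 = -21380540219.03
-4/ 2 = -2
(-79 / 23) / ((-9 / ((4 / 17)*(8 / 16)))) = 0.04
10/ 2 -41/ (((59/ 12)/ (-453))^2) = -1211536531/ 3481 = -348042.67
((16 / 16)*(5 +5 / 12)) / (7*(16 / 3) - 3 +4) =13 / 92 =0.14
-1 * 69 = -69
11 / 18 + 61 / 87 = 685 / 522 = 1.31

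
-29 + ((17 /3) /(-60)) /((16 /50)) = -8437 /288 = -29.30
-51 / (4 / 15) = -765 / 4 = -191.25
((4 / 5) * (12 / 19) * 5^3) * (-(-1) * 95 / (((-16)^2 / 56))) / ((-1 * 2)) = -2625 / 4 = -656.25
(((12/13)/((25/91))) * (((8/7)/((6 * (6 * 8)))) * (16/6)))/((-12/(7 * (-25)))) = 0.52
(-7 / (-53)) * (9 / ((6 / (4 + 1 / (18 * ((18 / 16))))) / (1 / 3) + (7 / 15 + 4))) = 154980 / 1161919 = 0.13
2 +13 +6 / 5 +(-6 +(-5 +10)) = 76 / 5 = 15.20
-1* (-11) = 11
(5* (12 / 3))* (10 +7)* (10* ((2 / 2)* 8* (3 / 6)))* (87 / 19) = 1183200 / 19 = 62273.68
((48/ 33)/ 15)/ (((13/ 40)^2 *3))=5120/ 16731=0.31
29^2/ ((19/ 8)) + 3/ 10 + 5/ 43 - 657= -2471249/ 8170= -302.48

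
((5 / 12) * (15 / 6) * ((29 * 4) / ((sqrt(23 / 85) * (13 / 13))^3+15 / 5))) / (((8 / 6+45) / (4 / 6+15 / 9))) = 3116684375 / 1533158324 - 9921625 * sqrt(1955) / 4599474972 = 1.94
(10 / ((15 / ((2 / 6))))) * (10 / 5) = 4 / 9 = 0.44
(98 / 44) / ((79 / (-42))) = -1029 / 869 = -1.18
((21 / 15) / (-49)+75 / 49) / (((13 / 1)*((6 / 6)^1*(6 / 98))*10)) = 184 / 975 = 0.19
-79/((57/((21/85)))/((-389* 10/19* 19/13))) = 430234/4199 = 102.46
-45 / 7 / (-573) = 15 / 1337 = 0.01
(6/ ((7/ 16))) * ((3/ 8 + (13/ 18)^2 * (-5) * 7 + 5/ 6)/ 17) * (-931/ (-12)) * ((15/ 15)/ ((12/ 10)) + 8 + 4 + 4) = -148394351/ 8262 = -17961.07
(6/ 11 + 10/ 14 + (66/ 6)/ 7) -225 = -17107/ 77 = -222.17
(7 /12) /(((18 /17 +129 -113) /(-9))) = -357 /1160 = -0.31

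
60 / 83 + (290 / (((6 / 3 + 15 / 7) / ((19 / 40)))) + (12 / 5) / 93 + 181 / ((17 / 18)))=197399421 / 874820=225.65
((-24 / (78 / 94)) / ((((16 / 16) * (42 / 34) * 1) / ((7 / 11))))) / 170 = -188 / 2145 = -0.09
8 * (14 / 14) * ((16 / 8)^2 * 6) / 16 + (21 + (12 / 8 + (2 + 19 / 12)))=457 / 12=38.08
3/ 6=1/ 2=0.50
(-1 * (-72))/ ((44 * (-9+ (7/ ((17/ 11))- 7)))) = -102/ 715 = -0.14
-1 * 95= -95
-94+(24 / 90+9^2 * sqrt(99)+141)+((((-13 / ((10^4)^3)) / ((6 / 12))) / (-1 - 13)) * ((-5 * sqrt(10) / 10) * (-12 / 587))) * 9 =351 * sqrt(10) / 2054500000000000+709 / 15+243 * sqrt(11) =853.21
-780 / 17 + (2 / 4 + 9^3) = 23243 / 34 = 683.62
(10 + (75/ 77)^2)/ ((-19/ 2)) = -129830/ 112651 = -1.15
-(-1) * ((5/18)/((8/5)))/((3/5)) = 125/432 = 0.29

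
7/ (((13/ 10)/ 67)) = 4690/ 13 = 360.77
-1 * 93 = -93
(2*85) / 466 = 85 / 233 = 0.36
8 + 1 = 9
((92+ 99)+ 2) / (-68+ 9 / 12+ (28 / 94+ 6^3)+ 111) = 36284 / 48889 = 0.74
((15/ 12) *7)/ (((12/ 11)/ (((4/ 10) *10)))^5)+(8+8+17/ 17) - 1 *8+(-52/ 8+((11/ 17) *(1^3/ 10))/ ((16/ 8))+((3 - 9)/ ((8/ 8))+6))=119833987/ 20655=5801.69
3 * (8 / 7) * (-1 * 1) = -24 / 7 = -3.43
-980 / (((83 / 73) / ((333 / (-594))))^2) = -1787373245 / 7502121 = -238.25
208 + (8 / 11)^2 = 25232 / 121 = 208.53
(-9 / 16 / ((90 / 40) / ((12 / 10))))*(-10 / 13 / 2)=3 / 26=0.12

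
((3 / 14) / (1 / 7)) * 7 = 21 / 2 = 10.50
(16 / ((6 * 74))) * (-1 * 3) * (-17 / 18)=34 / 333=0.10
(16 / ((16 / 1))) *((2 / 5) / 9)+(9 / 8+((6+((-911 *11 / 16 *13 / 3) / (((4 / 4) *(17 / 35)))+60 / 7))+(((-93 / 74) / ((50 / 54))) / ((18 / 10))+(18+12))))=-17571255761 / 3170160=-5542.70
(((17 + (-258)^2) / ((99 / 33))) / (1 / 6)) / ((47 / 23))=3062726 / 47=65164.38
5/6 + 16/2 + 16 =149/6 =24.83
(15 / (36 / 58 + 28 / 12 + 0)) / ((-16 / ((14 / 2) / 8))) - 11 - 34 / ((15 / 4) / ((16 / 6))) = -35.46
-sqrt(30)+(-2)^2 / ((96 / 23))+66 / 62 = 1505 / 744-sqrt(30) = -3.45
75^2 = 5625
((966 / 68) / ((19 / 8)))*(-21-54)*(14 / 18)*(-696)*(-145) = -11373684000 / 323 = -35212643.96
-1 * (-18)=18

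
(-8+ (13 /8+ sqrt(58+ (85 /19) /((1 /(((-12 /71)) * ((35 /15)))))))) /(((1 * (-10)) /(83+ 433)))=6579 /20 - 258 * sqrt(102337838) /6745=-58.00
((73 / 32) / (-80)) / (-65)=73 / 166400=0.00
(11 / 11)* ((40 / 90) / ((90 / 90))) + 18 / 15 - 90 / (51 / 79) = -105392 / 765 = -137.77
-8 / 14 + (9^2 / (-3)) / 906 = -1271 / 2114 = -0.60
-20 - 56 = -76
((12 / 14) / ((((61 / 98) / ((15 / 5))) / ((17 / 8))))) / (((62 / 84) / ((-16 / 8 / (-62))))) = 22491 / 58621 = 0.38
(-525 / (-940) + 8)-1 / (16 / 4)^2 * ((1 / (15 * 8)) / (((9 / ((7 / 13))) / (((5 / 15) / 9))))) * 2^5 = 19060534 / 2227095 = 8.56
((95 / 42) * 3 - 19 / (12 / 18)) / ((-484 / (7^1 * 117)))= 4446 / 121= 36.74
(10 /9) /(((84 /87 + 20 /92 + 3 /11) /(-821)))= -626.68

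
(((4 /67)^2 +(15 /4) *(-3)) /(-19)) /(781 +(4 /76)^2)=3836879 /5062550552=0.00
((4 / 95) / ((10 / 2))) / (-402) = -2 / 95475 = -0.00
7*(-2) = -14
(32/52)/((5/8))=64/65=0.98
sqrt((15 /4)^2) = 15 /4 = 3.75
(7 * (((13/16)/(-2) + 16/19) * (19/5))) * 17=6307/32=197.09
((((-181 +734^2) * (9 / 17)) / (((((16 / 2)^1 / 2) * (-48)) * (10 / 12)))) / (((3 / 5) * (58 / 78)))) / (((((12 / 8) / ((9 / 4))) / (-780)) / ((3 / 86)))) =2571820875 / 15776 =163021.10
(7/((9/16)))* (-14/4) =-43.56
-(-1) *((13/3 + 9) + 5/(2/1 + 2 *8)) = 245/18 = 13.61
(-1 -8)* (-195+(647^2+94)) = -3766572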